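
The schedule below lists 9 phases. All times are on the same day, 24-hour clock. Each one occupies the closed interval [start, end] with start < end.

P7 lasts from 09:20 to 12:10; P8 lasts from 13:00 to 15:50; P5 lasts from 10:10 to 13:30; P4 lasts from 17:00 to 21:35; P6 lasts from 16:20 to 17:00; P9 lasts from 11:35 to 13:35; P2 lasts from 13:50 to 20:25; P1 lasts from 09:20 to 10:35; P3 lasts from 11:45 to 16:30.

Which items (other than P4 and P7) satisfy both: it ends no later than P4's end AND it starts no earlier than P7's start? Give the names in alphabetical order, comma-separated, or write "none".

Conditions: its end is no later than P4's end (X.end <= 21:35) AND its start is no earlier than P7's start (X.start >= 09:20).
P1: end 10:35 <= 21:35? ✓; start 09:20 >= 09:20? ✓ → yes.
P2: end 20:25 <= 21:35? ✓; start 13:50 >= 09:20? ✓ → yes.
P3: end 16:30 <= 21:35? ✓; start 11:45 >= 09:20? ✓ → yes.
P5: end 13:30 <= 21:35? ✓; start 10:10 >= 09:20? ✓ → yes.
P6: end 17:00 <= 21:35? ✓; start 16:20 >= 09:20? ✓ → yes.
P8: end 15:50 <= 21:35? ✓; start 13:00 >= 09:20? ✓ → yes.
P9: end 13:35 <= 21:35? ✓; start 11:35 >= 09:20? ✓ → yes.
Result: P1, P2, P3, P5, P6, P8, P9.

P1, P2, P3, P5, P6, P8, P9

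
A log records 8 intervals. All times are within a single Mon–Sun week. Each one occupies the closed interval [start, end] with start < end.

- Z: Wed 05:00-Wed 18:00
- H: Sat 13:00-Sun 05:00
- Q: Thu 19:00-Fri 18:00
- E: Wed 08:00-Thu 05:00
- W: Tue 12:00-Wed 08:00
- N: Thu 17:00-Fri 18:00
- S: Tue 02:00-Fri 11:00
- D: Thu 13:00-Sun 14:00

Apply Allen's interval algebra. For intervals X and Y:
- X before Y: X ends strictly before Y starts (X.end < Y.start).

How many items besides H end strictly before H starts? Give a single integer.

Target H = [Sat 13:00, Sun 05:00].
D [Thu 13:00, Sun 14:00] → contains → no.
E [Wed 08:00, Thu 05:00] → before → counts.
N [Thu 17:00, Fri 18:00] → before → counts.
Q [Thu 19:00, Fri 18:00] → before → counts.
S [Tue 02:00, Fri 11:00] → before → counts.
W [Tue 12:00, Wed 08:00] → before → counts.
Z [Wed 05:00, Wed 18:00] → before → counts.
Total: 6.

6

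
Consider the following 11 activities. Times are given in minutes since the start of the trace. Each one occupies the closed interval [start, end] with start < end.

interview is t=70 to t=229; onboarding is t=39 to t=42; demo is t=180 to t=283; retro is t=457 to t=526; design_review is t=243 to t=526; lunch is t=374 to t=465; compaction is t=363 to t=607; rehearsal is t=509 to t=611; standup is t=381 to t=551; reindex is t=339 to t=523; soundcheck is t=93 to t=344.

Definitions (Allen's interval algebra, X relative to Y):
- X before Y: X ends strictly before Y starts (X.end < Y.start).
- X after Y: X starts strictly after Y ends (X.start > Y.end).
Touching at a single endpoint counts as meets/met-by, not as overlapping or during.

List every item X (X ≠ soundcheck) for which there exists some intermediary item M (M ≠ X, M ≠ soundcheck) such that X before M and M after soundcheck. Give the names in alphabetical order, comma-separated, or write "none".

demo, interview, lunch, onboarding

Target soundcheck = [t=93, t=344].
Intermediaries M with M after soundcheck: compaction, lunch, rehearsal, retro, standup.
Via compaction — items with X before compaction: demo, interview, onboarding.
Via lunch — items with X before lunch: demo, interview, onboarding.
Via rehearsal — items with X before rehearsal: demo, interview, lunch, onboarding.
Via retro — items with X before retro: demo, interview, onboarding.
Via standup — items with X before standup: demo, interview, onboarding.
Union: demo, interview, lunch, onboarding.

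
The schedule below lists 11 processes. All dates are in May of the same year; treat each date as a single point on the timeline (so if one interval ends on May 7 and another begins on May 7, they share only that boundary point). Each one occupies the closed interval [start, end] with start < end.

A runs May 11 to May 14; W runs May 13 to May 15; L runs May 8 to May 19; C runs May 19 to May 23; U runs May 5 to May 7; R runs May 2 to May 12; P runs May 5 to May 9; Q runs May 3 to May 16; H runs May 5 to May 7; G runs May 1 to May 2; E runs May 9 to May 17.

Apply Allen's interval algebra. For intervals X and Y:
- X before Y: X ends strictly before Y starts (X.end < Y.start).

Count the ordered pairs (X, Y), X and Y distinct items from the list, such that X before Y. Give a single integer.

28

Checking all 110 ordered pairs for relation 'before'; matching pairs in alphabetical order:
(A, C): A before C ✓
(E, C): E before C ✓
(G, A): G before A ✓
(G, C): G before C ✓
(G, E): G before E ✓
(G, H): G before H ✓
(G, L): G before L ✓
(G, P): G before P ✓
(G, Q): G before Q ✓
(G, U): G before U ✓
(G, W): G before W ✓
(H, A): H before A ✓
(H, C): H before C ✓
(H, E): H before E ✓
(H, L): H before L ✓
(H, W): H before W ✓
(P, A): P before A ✓
(P, C): P before C ✓
(P, W): P before W ✓
(Q, C): Q before C ✓
(R, C): R before C ✓
(R, W): R before W ✓
(U, A): U before A ✓
(U, C): U before C ✓
... plus 4 further pairs not listed.
Count: 28.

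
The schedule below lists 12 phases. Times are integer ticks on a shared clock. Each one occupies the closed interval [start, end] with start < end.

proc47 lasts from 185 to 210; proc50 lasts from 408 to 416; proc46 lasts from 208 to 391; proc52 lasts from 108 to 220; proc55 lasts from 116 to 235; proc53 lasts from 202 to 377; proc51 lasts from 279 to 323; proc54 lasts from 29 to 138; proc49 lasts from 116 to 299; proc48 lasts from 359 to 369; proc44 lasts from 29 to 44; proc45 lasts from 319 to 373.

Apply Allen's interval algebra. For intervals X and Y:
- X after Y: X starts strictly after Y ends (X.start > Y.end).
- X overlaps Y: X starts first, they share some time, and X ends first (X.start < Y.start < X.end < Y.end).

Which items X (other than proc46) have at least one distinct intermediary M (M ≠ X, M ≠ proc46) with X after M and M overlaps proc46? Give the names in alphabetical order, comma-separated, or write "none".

Target proc46 = [208, 391].
Intermediaries M with M overlaps proc46: proc47, proc49, proc52, proc53, proc55.
Via proc47 — items with X after proc47: proc45, proc48, proc50, proc51.
Via proc49 — items with X after proc49: proc45, proc48, proc50.
Via proc52 — items with X after proc52: proc45, proc48, proc50, proc51.
Via proc53 — items with X after proc53: proc50.
Via proc55 — items with X after proc55: proc45, proc48, proc50, proc51.
Union: proc45, proc48, proc50, proc51.

proc45, proc48, proc50, proc51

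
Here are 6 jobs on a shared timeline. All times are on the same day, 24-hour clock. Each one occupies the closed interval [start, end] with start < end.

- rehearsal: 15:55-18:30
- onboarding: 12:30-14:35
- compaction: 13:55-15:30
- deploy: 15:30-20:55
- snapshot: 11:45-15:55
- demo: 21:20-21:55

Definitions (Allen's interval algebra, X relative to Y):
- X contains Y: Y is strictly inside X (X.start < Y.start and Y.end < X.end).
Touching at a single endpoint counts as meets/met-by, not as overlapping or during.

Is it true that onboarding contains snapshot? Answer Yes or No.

No

onboarding = [12:30, 14:35], snapshot = [11:45, 15:55].
Actual relation of onboarding to snapshot: during.
Asked whether 'contains' holds → No.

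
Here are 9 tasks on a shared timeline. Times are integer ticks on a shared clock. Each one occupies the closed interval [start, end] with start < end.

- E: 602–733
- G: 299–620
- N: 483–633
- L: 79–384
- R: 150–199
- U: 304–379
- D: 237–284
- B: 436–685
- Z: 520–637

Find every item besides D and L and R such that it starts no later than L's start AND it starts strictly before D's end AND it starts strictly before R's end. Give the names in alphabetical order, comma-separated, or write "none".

none

Conditions: its start is no later than L's start (X.start <= 79) AND its start is strictly before D's end (X.start < 284) AND its start is strictly before R's end (X.start < 199).
B: start 436 <= 79? ✗; start 436 < 284? ✗; start 436 < 199? ✗ → no.
E: start 602 <= 79? ✗; start 602 < 284? ✗; start 602 < 199? ✗ → no.
G: start 299 <= 79? ✗; start 299 < 284? ✗; start 299 < 199? ✗ → no.
N: start 483 <= 79? ✗; start 483 < 284? ✗; start 483 < 199? ✗ → no.
U: start 304 <= 79? ✗; start 304 < 284? ✗; start 304 < 199? ✗ → no.
Z: start 520 <= 79? ✗; start 520 < 284? ✗; start 520 < 199? ✗ → no.
Result: none.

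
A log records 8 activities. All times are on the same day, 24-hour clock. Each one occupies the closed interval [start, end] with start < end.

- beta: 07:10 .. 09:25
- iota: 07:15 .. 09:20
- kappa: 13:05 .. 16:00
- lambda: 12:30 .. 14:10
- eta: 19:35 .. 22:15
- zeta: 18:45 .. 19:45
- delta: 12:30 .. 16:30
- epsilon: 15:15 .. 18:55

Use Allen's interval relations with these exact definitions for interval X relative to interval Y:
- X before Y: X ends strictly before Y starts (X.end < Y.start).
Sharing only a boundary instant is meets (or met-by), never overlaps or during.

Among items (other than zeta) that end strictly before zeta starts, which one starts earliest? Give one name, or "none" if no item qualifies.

beta

Target zeta = [18:45, 19:45].
beta [07:10, 09:25] → before → candidate.
delta [12:30, 16:30] → before → candidate.
epsilon [15:15, 18:55] → overlaps → excluded.
eta [19:35, 22:15] → overlapped-by → excluded.
iota [07:15, 09:20] → before → candidate.
kappa [13:05, 16:00] → before → candidate.
lambda [12:30, 14:10] → before → candidate.
Among candidates, earliest start is 07:10 → beta.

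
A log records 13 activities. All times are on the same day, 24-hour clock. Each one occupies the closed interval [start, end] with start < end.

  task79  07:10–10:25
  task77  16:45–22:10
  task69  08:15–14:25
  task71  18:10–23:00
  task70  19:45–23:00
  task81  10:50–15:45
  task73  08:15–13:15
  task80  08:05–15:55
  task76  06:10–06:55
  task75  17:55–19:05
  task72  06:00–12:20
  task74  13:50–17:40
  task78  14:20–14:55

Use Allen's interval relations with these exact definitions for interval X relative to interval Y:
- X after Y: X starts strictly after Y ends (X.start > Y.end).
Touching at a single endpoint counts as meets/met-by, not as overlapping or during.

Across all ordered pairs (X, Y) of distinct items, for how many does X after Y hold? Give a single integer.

50

Checking all 156 ordered pairs for relation 'after'; matching pairs in alphabetical order:
(task69, task76): task69 after task76 ✓
(task70, task69): task70 after task69 ✓
(task70, task72): task70 after task72 ✓
(task70, task73): task70 after task73 ✓
(task70, task74): task70 after task74 ✓
(task70, task75): task70 after task75 ✓
(task70, task76): task70 after task76 ✓
(task70, task78): task70 after task78 ✓
(task70, task79): task70 after task79 ✓
(task70, task80): task70 after task80 ✓
(task70, task81): task70 after task81 ✓
(task71, task69): task71 after task69 ✓
(task71, task72): task71 after task72 ✓
(task71, task73): task71 after task73 ✓
(task71, task74): task71 after task74 ✓
(task71, task76): task71 after task76 ✓
(task71, task78): task71 after task78 ✓
(task71, task79): task71 after task79 ✓
(task71, task80): task71 after task80 ✓
(task71, task81): task71 after task81 ✓
(task73, task76): task73 after task76 ✓
(task74, task72): task74 after task72 ✓
(task74, task73): task74 after task73 ✓
(task74, task76): task74 after task76 ✓
... plus 26 further pairs not listed.
Count: 50.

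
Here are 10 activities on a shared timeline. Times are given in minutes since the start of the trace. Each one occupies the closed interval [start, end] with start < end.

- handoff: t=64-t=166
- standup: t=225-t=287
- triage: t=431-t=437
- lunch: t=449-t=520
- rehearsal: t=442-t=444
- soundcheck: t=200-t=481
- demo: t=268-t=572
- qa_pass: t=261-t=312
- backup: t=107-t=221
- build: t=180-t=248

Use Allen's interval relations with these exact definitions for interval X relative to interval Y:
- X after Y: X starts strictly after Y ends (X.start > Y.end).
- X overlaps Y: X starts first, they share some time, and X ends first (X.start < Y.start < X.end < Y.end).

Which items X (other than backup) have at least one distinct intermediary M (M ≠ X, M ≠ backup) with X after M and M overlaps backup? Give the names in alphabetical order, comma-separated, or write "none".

build, demo, lunch, qa_pass, rehearsal, soundcheck, standup, triage

Target backup = [t=107, t=221].
Intermediaries M with M overlaps backup: handoff.
Via handoff — items with X after handoff: build, demo, lunch, qa_pass, rehearsal, soundcheck, standup, triage.
Union: build, demo, lunch, qa_pass, rehearsal, soundcheck, standup, triage.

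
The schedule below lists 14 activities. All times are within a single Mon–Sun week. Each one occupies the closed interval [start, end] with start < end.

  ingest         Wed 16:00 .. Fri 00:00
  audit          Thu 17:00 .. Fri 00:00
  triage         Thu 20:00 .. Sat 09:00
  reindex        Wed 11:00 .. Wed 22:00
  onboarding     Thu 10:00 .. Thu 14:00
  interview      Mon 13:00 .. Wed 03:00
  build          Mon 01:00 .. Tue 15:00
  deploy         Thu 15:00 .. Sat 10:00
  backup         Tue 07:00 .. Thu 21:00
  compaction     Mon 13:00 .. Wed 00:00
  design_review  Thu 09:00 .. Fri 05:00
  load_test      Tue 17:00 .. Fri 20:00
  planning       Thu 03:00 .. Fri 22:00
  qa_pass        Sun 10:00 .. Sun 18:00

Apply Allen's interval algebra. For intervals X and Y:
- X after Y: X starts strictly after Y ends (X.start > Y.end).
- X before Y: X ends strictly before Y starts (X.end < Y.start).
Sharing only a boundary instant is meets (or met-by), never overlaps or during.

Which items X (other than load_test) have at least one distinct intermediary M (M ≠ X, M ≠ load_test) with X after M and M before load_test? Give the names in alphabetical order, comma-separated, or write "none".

Target load_test = [Tue 17:00, Fri 20:00].
Intermediaries M with M before load_test: build.
Via build — items with X after build: audit, deploy, design_review, ingest, onboarding, planning, qa_pass, reindex, triage.
Union: audit, deploy, design_review, ingest, onboarding, planning, qa_pass, reindex, triage.

audit, deploy, design_review, ingest, onboarding, planning, qa_pass, reindex, triage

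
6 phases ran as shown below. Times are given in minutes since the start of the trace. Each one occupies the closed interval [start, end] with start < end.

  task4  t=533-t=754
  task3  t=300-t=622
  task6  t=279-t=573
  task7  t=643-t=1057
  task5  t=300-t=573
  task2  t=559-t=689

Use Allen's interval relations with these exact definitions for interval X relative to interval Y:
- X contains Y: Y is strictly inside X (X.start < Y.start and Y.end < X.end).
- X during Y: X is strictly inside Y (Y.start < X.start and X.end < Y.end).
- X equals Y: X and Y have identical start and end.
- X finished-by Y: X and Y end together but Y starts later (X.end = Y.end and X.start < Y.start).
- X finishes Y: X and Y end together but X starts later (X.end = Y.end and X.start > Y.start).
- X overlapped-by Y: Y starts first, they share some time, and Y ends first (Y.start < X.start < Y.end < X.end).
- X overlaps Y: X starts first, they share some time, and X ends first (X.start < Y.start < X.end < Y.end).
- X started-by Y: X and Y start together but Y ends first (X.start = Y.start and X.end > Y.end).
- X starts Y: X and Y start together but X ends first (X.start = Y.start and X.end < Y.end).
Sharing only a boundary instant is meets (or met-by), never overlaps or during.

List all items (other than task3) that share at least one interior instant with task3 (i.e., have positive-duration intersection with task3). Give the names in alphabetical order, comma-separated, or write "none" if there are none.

Target task3 = [t=300, t=622].
task2 [t=559, t=689] → overlapped-by → yes.
task4 [t=533, t=754] → overlapped-by → yes.
task5 [t=300, t=573] → starts → yes.
task6 [t=279, t=573] → overlaps → yes.
task7 [t=643, t=1057] → after → no.
Result: task2, task4, task5, task6.

task2, task4, task5, task6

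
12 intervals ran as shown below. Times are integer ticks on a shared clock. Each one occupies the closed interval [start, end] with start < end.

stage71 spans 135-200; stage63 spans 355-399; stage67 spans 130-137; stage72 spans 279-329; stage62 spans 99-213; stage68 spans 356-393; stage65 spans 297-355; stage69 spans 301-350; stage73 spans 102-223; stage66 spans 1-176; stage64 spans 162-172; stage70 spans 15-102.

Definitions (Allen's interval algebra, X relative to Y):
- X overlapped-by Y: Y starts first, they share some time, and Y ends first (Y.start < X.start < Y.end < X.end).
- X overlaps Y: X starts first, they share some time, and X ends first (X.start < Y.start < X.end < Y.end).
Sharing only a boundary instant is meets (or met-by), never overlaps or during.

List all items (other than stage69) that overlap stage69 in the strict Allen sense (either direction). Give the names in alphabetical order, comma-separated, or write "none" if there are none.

Target stage69 = [301, 350].
stage62 [99, 213] → before → no.
stage63 [355, 399] → after → no.
stage64 [162, 172] → before → no.
stage65 [297, 355] → contains → no.
stage66 [1, 176] → before → no.
stage67 [130, 137] → before → no.
stage68 [356, 393] → after → no.
stage70 [15, 102] → before → no.
stage71 [135, 200] → before → no.
stage72 [279, 329] → overlaps → yes.
stage73 [102, 223] → before → no.
Result: stage72.

stage72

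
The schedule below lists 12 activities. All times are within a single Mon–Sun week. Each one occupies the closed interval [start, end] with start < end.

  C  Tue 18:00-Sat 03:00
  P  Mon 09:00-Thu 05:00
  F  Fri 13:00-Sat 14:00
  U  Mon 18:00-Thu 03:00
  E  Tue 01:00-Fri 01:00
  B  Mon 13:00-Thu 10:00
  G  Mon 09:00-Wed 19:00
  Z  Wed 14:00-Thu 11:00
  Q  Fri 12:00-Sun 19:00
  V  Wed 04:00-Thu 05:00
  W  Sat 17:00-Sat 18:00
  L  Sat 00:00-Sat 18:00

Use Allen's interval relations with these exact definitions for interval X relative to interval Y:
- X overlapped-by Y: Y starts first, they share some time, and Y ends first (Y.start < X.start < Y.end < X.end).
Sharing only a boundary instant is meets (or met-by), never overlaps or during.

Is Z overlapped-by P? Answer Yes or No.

Z = [Wed 14:00, Thu 11:00], P = [Mon 09:00, Thu 05:00].
Actual relation of Z to P: overlapped-by.
Asked whether 'overlapped-by' holds → Yes.

Yes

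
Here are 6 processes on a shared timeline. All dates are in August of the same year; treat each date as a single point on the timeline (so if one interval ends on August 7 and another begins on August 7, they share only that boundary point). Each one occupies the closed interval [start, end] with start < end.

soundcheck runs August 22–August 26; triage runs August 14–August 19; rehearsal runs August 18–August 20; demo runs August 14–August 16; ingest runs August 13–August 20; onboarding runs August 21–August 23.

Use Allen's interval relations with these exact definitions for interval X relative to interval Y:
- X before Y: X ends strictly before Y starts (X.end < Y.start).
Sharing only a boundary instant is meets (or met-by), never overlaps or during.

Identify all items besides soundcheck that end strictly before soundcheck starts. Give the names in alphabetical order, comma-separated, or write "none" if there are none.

Target soundcheck = [August 22, August 26].
demo [August 14, August 16] → before → yes.
ingest [August 13, August 20] → before → yes.
onboarding [August 21, August 23] → overlaps → no.
rehearsal [August 18, August 20] → before → yes.
triage [August 14, August 19] → before → yes.
Result: demo, ingest, rehearsal, triage.

demo, ingest, rehearsal, triage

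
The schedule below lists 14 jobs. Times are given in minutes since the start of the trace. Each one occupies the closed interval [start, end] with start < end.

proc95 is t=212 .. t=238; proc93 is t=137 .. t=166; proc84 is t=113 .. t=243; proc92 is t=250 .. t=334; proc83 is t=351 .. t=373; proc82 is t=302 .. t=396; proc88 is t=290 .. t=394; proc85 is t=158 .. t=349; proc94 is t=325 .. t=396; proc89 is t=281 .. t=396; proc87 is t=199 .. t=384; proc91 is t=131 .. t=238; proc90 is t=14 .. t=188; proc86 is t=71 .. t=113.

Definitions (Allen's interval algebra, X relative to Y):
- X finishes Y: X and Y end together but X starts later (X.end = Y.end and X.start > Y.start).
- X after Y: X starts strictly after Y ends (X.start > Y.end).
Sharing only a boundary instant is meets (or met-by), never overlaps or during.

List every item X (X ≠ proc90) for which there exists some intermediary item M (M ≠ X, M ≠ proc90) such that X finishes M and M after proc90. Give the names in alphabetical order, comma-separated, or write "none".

Target proc90 = [t=14, t=188].
Intermediaries M with M after proc90: proc82, proc83, proc87, proc88, proc89, proc92, proc94, proc95.
Via proc82 — items with X finishes proc82: proc94.
Via proc83 — items with X finishes proc83: none.
Via proc87 — items with X finishes proc87: none.
Via proc88 — items with X finishes proc88: none.
Via proc89 — items with X finishes proc89: proc82, proc94.
Via proc92 — items with X finishes proc92: none.
Via proc94 — items with X finishes proc94: none.
Via proc95 — items with X finishes proc95: none.
Union: proc82, proc94.

proc82, proc94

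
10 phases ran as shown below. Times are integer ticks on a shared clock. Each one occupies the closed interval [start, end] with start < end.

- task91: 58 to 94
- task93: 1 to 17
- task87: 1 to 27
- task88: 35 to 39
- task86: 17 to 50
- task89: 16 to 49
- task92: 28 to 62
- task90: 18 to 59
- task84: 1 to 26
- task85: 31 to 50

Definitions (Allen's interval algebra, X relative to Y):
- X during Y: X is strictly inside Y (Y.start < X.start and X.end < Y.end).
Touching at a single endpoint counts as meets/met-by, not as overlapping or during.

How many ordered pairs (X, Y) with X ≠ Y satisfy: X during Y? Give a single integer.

7

Checking all 90 ordered pairs for relation 'during'; matching pairs in alphabetical order:
(task85, task90): task85 during task90 ✓
(task85, task92): task85 during task92 ✓
(task88, task85): task88 during task85 ✓
(task88, task86): task88 during task86 ✓
(task88, task89): task88 during task89 ✓
(task88, task90): task88 during task90 ✓
(task88, task92): task88 during task92 ✓
Count: 7.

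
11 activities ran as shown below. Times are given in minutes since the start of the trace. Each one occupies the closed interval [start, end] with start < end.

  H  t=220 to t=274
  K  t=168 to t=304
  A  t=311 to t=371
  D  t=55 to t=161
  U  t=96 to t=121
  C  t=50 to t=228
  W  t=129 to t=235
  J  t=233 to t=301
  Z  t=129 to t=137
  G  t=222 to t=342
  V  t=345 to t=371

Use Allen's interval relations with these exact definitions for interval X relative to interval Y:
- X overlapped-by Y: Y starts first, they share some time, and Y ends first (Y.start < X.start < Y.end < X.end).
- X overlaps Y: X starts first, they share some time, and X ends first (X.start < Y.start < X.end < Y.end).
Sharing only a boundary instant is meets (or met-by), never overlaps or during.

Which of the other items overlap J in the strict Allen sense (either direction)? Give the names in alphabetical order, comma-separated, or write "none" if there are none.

H, W

Target J = [t=233, t=301].
A [t=311, t=371] → after → no.
C [t=50, t=228] → before → no.
D [t=55, t=161] → before → no.
G [t=222, t=342] → contains → no.
H [t=220, t=274] → overlaps → yes.
K [t=168, t=304] → contains → no.
U [t=96, t=121] → before → no.
V [t=345, t=371] → after → no.
W [t=129, t=235] → overlaps → yes.
Z [t=129, t=137] → before → no.
Result: H, W.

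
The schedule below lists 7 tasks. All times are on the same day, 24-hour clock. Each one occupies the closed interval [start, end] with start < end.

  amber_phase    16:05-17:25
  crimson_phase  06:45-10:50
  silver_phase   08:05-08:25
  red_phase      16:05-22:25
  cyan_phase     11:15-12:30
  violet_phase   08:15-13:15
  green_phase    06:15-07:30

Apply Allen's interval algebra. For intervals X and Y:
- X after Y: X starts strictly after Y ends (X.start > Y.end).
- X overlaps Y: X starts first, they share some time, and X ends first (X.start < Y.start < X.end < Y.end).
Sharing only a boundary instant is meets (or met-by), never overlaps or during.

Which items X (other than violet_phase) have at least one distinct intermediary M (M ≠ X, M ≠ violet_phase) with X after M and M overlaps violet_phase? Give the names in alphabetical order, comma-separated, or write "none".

amber_phase, cyan_phase, red_phase

Target violet_phase = [08:15, 13:15].
Intermediaries M with M overlaps violet_phase: crimson_phase, silver_phase.
Via crimson_phase — items with X after crimson_phase: amber_phase, cyan_phase, red_phase.
Via silver_phase — items with X after silver_phase: amber_phase, cyan_phase, red_phase.
Union: amber_phase, cyan_phase, red_phase.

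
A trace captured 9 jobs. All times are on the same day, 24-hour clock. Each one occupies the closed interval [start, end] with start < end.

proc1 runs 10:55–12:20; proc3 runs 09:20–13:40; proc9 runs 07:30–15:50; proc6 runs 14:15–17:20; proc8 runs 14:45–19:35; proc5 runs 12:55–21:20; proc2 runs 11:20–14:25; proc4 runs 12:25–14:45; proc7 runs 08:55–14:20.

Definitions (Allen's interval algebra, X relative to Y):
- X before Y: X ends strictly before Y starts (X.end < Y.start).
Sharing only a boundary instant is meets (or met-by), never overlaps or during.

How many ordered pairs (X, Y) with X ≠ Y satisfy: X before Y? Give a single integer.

8

Checking all 72 ordered pairs for relation 'before'; matching pairs in alphabetical order:
(proc1, proc4): proc1 before proc4 ✓
(proc1, proc5): proc1 before proc5 ✓
(proc1, proc6): proc1 before proc6 ✓
(proc1, proc8): proc1 before proc8 ✓
(proc2, proc8): proc2 before proc8 ✓
(proc3, proc6): proc3 before proc6 ✓
(proc3, proc8): proc3 before proc8 ✓
(proc7, proc8): proc7 before proc8 ✓
Count: 8.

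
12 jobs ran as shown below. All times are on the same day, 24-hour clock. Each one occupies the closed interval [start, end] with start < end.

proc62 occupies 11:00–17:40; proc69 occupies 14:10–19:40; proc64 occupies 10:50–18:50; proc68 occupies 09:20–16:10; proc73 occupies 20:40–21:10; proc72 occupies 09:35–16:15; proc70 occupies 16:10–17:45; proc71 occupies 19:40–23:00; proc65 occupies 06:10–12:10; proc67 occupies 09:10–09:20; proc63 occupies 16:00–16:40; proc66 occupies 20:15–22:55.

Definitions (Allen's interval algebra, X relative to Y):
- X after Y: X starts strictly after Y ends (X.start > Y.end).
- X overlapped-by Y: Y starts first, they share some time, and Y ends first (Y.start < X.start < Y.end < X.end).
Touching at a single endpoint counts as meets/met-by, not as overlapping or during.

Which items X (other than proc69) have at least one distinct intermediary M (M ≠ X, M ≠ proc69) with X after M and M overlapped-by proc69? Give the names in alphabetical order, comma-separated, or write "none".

Target proc69 = [14:10, 19:40].
Intermediaries M with M overlapped-by proc69: none.
Union: none.

none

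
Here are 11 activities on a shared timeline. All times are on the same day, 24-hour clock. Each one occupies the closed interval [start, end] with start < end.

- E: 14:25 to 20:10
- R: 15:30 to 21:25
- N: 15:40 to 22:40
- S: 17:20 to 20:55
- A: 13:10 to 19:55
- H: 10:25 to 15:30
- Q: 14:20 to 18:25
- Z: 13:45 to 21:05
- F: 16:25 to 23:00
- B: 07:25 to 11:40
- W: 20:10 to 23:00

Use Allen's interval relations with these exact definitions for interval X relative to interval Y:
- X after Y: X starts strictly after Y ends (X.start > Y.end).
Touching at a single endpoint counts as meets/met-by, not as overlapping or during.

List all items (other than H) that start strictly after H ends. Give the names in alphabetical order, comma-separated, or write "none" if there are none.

F, N, S, W

Target H = [10:25, 15:30].
A [13:10, 19:55] → overlapped-by → no.
B [07:25, 11:40] → overlaps → no.
E [14:25, 20:10] → overlapped-by → no.
F [16:25, 23:00] → after → yes.
N [15:40, 22:40] → after → yes.
Q [14:20, 18:25] → overlapped-by → no.
R [15:30, 21:25] → met-by → no.
S [17:20, 20:55] → after → yes.
W [20:10, 23:00] → after → yes.
Z [13:45, 21:05] → overlapped-by → no.
Result: F, N, S, W.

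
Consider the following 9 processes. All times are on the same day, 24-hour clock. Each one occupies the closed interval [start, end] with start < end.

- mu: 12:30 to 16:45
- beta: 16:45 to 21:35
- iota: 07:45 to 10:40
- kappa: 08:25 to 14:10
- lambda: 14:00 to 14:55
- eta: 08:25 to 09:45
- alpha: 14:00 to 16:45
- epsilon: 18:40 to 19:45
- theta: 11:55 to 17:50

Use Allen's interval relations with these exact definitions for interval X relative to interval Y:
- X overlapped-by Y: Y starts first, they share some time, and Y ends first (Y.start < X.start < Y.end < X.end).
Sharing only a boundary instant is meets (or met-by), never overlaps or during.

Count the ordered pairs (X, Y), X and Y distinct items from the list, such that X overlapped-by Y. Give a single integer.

Checking all 72 ordered pairs for relation 'overlapped-by'; matching pairs in alphabetical order:
(alpha, kappa): alpha overlapped-by kappa ✓
(beta, theta): beta overlapped-by theta ✓
(kappa, iota): kappa overlapped-by iota ✓
(lambda, kappa): lambda overlapped-by kappa ✓
(mu, kappa): mu overlapped-by kappa ✓
(theta, kappa): theta overlapped-by kappa ✓
Count: 6.

6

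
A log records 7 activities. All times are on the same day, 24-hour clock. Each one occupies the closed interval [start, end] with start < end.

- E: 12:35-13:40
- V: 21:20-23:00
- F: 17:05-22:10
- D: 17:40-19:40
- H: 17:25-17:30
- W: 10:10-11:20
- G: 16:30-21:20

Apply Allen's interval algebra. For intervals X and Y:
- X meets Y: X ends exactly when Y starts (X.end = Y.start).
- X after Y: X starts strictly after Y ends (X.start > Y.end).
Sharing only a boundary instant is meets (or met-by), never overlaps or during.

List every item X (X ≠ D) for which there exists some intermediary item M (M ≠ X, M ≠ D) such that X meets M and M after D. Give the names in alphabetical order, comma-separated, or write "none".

Target D = [17:40, 19:40].
Intermediaries M with M after D: V.
Via V — items with X meets V: G.
Union: G.

G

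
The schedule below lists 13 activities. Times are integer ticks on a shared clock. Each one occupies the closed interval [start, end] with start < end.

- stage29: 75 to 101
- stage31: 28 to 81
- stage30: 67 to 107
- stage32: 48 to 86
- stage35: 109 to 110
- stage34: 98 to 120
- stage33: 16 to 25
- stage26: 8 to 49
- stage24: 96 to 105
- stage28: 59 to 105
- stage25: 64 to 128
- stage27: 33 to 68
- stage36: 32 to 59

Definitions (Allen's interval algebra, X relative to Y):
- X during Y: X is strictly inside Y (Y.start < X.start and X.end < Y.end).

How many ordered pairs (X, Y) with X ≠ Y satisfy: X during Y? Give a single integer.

Checking all 156 ordered pairs for relation 'during'; matching pairs in alphabetical order:
(stage24, stage25): stage24 during stage25 ✓
(stage24, stage30): stage24 during stage30 ✓
(stage27, stage31): stage27 during stage31 ✓
(stage29, stage25): stage29 during stage25 ✓
(stage29, stage28): stage29 during stage28 ✓
(stage29, stage30): stage29 during stage30 ✓
(stage30, stage25): stage30 during stage25 ✓
(stage33, stage26): stage33 during stage26 ✓
(stage34, stage25): stage34 during stage25 ✓
(stage35, stage25): stage35 during stage25 ✓
(stage35, stage34): stage35 during stage34 ✓
(stage36, stage31): stage36 during stage31 ✓
Count: 12.

12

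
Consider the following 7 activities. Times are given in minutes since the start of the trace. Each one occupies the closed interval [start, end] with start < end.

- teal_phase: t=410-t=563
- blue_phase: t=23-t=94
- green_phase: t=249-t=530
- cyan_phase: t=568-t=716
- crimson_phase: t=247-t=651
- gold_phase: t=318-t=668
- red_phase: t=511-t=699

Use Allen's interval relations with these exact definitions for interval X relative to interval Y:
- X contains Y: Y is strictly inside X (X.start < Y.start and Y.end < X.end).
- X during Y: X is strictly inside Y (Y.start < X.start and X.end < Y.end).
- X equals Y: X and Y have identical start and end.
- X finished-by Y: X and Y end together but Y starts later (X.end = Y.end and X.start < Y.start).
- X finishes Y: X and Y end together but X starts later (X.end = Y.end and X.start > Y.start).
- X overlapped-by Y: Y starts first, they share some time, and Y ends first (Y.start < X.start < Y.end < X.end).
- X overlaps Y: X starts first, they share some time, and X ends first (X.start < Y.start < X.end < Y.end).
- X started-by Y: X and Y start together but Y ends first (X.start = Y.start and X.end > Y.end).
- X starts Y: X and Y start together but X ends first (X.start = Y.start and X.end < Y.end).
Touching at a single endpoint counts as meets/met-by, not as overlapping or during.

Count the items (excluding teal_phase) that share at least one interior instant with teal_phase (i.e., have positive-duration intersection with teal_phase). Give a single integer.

4

Target teal_phase = [t=410, t=563].
blue_phase [t=23, t=94] → before → no.
crimson_phase [t=247, t=651] → contains → counts.
cyan_phase [t=568, t=716] → after → no.
gold_phase [t=318, t=668] → contains → counts.
green_phase [t=249, t=530] → overlaps → counts.
red_phase [t=511, t=699] → overlapped-by → counts.
Total: 4.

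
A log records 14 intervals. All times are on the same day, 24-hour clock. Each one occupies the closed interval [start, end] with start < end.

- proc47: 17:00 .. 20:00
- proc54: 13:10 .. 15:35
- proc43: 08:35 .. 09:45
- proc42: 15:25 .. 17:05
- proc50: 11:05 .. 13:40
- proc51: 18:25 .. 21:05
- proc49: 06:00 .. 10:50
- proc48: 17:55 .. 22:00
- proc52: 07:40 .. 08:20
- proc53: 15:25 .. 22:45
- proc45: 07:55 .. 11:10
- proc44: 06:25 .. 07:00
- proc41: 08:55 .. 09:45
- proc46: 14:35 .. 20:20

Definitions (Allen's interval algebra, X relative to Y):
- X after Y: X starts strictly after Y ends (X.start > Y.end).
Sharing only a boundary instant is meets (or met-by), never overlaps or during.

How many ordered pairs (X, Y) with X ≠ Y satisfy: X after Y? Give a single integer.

Checking all 182 ordered pairs for relation 'after'; matching pairs in alphabetical order:
(proc41, proc44): proc41 after proc44 ✓
(proc41, proc52): proc41 after proc52 ✓
(proc42, proc41): proc42 after proc41 ✓
(proc42, proc43): proc42 after proc43 ✓
(proc42, proc44): proc42 after proc44 ✓
(proc42, proc45): proc42 after proc45 ✓
(proc42, proc49): proc42 after proc49 ✓
(proc42, proc50): proc42 after proc50 ✓
(proc42, proc52): proc42 after proc52 ✓
(proc43, proc44): proc43 after proc44 ✓
(proc43, proc52): proc43 after proc52 ✓
(proc45, proc44): proc45 after proc44 ✓
(proc46, proc41): proc46 after proc41 ✓
(proc46, proc43): proc46 after proc43 ✓
(proc46, proc44): proc46 after proc44 ✓
(proc46, proc45): proc46 after proc45 ✓
(proc46, proc49): proc46 after proc49 ✓
(proc46, proc50): proc46 after proc50 ✓
(proc46, proc52): proc46 after proc52 ✓
(proc47, proc41): proc47 after proc41 ✓
(proc47, proc43): proc47 after proc43 ✓
(proc47, proc44): proc47 after proc44 ✓
(proc47, proc45): proc47 after proc45 ✓
(proc47, proc49): proc47 after proc49 ✓
... plus 40 further pairs not listed.
Count: 64.

64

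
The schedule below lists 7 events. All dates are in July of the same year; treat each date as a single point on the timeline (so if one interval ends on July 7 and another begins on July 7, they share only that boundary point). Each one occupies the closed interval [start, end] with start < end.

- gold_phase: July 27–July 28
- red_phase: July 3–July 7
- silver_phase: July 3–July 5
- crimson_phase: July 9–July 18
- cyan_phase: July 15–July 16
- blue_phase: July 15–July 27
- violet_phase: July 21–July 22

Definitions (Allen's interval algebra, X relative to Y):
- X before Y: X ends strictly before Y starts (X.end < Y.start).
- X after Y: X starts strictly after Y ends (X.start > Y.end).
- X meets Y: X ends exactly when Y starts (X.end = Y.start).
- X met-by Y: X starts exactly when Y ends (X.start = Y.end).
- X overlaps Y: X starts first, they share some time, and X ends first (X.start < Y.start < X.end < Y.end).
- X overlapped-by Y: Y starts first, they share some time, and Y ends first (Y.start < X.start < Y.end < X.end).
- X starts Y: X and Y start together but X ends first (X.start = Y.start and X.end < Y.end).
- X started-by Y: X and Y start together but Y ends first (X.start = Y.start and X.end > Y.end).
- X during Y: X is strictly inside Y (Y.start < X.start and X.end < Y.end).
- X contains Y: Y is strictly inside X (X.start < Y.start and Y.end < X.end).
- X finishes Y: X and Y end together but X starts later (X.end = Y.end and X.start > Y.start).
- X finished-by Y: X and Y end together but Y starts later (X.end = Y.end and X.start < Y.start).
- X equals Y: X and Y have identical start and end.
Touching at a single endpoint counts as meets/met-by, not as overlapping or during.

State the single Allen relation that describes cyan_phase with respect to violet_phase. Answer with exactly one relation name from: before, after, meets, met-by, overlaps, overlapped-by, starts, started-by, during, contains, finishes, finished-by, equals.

before

cyan_phase = [July 15, July 16]; violet_phase = [July 21, July 22].
Compare endpoints: cyan_phase.start < violet_phase.start, cyan_phase.start < violet_phase.end, cyan_phase.end < violet_phase.start, cyan_phase.end < violet_phase.end.
That pattern is 'before'.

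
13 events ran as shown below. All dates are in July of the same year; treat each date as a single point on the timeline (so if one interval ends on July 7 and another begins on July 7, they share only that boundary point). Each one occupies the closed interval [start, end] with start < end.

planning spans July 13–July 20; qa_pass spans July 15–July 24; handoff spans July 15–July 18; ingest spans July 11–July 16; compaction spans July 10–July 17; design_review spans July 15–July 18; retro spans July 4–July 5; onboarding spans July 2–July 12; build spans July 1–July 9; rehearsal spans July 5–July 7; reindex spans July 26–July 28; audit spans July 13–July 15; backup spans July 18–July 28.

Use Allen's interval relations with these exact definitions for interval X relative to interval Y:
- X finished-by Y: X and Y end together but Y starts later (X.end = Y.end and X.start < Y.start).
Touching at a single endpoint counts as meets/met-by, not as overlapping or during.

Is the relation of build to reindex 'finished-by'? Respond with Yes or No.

build = [July 1, July 9], reindex = [July 26, July 28].
Actual relation of build to reindex: before.
Asked whether 'finished-by' holds → No.

No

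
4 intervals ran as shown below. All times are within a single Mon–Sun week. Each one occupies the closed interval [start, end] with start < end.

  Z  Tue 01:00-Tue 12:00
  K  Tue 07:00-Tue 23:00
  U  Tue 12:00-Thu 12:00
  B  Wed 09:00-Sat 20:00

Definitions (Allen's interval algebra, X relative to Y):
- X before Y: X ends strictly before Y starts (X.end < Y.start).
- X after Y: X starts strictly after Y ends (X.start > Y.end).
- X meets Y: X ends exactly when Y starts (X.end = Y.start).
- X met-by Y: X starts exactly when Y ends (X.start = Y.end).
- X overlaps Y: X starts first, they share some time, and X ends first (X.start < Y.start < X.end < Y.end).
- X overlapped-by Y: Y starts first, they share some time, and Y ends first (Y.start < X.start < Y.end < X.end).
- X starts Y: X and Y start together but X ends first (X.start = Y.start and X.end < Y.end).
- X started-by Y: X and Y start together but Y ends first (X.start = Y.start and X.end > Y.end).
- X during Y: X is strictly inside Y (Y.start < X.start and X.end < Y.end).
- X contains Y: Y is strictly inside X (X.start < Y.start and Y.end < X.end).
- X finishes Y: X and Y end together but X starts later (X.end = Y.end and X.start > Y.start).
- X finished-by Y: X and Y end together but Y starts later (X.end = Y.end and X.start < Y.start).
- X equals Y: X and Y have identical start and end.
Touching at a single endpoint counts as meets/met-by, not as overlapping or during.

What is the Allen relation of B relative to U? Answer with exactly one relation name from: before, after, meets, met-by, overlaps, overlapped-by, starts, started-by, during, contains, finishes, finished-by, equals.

overlapped-by

B = [Wed 09:00, Sat 20:00]; U = [Tue 12:00, Thu 12:00].
Compare endpoints: B.start > U.start, B.start < U.end, B.end > U.start, B.end > U.end.
That pattern is 'overlapped-by'.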